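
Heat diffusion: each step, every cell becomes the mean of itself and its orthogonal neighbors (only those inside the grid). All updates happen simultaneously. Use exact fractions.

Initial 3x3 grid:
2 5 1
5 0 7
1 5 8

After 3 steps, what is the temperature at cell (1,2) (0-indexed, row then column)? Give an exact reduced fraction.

Answer: 4859/1200

Derivation:
Step 1: cell (1,2) = 4
Step 2: cell (1,2) = 97/20
Step 3: cell (1,2) = 4859/1200
Full grid after step 3:
  148/45 11677/3600 539/135
  11177/3600 11873/3000 4859/1200
  4007/1080 27929/7200 5087/1080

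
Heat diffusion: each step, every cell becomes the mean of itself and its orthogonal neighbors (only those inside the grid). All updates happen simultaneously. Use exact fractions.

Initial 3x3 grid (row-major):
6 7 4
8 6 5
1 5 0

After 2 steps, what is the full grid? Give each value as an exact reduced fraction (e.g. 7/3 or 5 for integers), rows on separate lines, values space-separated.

Answer: 6 1457/240 89/18
1387/240 479/100 1117/240
155/36 43/10 121/36

Derivation:
After step 1:
  7 23/4 16/3
  21/4 31/5 15/4
  14/3 3 10/3
After step 2:
  6 1457/240 89/18
  1387/240 479/100 1117/240
  155/36 43/10 121/36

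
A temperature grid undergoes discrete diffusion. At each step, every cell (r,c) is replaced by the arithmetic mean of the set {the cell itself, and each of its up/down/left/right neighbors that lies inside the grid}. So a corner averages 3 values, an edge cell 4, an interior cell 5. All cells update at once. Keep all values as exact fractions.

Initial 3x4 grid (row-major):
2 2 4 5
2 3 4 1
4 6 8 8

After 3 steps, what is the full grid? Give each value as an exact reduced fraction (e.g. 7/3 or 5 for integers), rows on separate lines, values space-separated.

Answer: 227/80 3769/1200 3313/900 421/108
5267/1600 943/250 8499/2000 10933/2400
473/120 10663/2400 36229/7200 2201/432

Derivation:
After step 1:
  2 11/4 15/4 10/3
  11/4 17/5 4 9/2
  4 21/4 13/2 17/3
After step 2:
  5/2 119/40 83/24 139/36
  243/80 363/100 443/100 35/8
  4 383/80 257/48 50/9
After step 3:
  227/80 3769/1200 3313/900 421/108
  5267/1600 943/250 8499/2000 10933/2400
  473/120 10663/2400 36229/7200 2201/432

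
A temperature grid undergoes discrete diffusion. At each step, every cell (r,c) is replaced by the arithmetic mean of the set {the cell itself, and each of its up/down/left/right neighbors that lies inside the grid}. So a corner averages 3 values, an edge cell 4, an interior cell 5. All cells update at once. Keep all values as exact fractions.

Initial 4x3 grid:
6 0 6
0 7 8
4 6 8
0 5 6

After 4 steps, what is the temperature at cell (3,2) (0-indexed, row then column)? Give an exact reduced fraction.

Step 1: cell (3,2) = 19/3
Step 2: cell (3,2) = 211/36
Step 3: cell (3,2) = 1253/216
Step 4: cell (3,2) = 702829/129600
Full grid after step 4:
  58751/14400 3863521/864000 669659/129600
  288713/72000 1739999/360000 1148389/216000
  305573/72000 1726849/360000 1214969/216000
  180443/43200 4242191/864000 702829/129600

Answer: 702829/129600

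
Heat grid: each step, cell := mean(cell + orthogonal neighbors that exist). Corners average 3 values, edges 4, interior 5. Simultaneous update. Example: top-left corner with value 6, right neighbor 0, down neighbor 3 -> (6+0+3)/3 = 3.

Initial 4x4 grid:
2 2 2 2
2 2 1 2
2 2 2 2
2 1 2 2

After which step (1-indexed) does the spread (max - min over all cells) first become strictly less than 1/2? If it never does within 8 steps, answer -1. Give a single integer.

Answer: 1

Derivation:
Step 1: max=2, min=5/3, spread=1/3
  -> spread < 1/2 first at step 1
Step 2: max=2, min=209/120, spread=31/120
Step 3: max=467/240, min=3241/1800, spread=523/3600
Step 4: max=4627/2400, min=98053/54000, spread=12109/108000
Step 5: max=411883/216000, min=2960689/1620000, spread=256867/3240000
Step 6: max=12288569/6480000, min=178458689/97200000, spread=2934923/48600000
Step 7: max=122281769/64800000, min=2683803031/1458000000, spread=135073543/2916000000
Step 8: max=10971897121/5832000000, min=161396925371/87480000000, spread=795382861/21870000000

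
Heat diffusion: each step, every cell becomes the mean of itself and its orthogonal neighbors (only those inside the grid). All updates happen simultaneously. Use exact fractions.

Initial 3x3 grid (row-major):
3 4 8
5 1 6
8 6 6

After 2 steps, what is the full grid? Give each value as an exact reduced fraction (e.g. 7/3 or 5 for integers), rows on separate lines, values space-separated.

After step 1:
  4 4 6
  17/4 22/5 21/4
  19/3 21/4 6
After step 2:
  49/12 23/5 61/12
  1139/240 463/100 433/80
  95/18 1319/240 11/2

Answer: 49/12 23/5 61/12
1139/240 463/100 433/80
95/18 1319/240 11/2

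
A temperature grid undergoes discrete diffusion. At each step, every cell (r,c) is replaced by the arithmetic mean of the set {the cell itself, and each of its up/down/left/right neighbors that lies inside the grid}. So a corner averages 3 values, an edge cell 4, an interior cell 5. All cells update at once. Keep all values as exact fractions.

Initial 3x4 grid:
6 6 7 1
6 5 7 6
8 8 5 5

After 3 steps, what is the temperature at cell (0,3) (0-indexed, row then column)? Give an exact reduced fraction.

Answer: 140/27

Derivation:
Step 1: cell (0,3) = 14/3
Step 2: cell (0,3) = 44/9
Step 3: cell (0,3) = 140/27
Full grid after step 3:
  2219/360 4741/800 39619/7200 140/27
  91813/14400 37187/6000 11459/2000 25501/4800
  1783/270 46019/7200 42869/7200 1199/216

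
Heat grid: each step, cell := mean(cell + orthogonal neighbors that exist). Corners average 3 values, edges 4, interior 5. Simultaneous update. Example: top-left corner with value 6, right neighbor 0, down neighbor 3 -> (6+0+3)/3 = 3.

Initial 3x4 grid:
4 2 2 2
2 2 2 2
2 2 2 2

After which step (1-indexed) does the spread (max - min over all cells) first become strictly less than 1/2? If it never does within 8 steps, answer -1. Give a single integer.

Step 1: max=8/3, min=2, spread=2/3
Step 2: max=23/9, min=2, spread=5/9
Step 3: max=257/108, min=2, spread=41/108
  -> spread < 1/2 first at step 3
Step 4: max=30137/12960, min=2, spread=4217/12960
Step 5: max=1764349/777600, min=7279/3600, spread=38417/155520
Step 6: max=104512211/46656000, min=146597/72000, spread=1903471/9331200
Step 7: max=6199709089/2799360000, min=4435759/2160000, spread=18038617/111974400
Step 8: max=369191382851/167961600000, min=401726759/194400000, spread=883978523/6718464000

Answer: 3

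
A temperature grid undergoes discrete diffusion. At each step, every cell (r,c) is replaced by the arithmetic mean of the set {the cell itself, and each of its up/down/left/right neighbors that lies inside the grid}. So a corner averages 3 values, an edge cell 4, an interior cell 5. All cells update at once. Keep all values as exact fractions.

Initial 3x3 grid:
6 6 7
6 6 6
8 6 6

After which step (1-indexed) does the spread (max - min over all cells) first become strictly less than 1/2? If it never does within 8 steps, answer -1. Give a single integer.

Answer: 2

Derivation:
Step 1: max=20/3, min=6, spread=2/3
Step 2: max=59/9, min=295/48, spread=59/144
  -> spread < 1/2 first at step 2
Step 3: max=689/108, min=1337/216, spread=41/216
Step 4: max=41209/6480, min=1075567/172800, spread=70019/518400
Step 5: max=2456693/388800, min=4840361/777600, spread=2921/31104
Step 6: max=147172621/23328000, min=291268867/46656000, spread=24611/373248
Step 7: max=8811372737/1399680000, min=17493164849/2799360000, spread=207329/4478976
Step 8: max=528200611489/83980800000, min=1050942988603/167961600000, spread=1746635/53747712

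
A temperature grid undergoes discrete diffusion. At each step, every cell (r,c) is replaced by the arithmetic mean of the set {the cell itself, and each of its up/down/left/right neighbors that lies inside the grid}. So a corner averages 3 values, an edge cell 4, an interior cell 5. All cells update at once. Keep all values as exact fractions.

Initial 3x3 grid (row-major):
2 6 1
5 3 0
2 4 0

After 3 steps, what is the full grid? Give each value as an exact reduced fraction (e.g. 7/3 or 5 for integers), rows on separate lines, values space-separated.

After step 1:
  13/3 3 7/3
  3 18/5 1
  11/3 9/4 4/3
After step 2:
  31/9 199/60 19/9
  73/20 257/100 31/15
  107/36 217/80 55/36
After step 3:
  937/270 5149/1800 1349/540
  3791/1200 17179/6000 931/450
  6721/2160 3913/1600 4541/2160

Answer: 937/270 5149/1800 1349/540
3791/1200 17179/6000 931/450
6721/2160 3913/1600 4541/2160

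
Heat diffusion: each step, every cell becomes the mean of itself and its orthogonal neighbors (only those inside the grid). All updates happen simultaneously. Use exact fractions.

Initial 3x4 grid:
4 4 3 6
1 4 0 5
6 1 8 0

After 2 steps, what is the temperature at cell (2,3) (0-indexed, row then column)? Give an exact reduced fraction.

Answer: 28/9

Derivation:
Step 1: cell (2,3) = 13/3
Step 2: cell (2,3) = 28/9
Full grid after step 2:
  7/2 3 47/12 32/9
  137/48 73/20 57/20 63/16
  67/18 35/12 23/6 28/9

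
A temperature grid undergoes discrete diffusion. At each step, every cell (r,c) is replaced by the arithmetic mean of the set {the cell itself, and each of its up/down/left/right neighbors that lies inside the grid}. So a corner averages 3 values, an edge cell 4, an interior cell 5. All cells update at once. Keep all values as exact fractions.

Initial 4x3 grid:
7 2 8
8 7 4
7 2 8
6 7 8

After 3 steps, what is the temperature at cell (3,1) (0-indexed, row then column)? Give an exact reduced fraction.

Answer: 88171/14400

Derivation:
Step 1: cell (3,1) = 23/4
Step 2: cell (3,1) = 1577/240
Step 3: cell (3,1) = 88171/14400
Full grid after step 3:
  781/135 10577/1800 11821/2160
  11137/1800 33779/6000 42973/7200
  21509/3600 4693/750 42793/7200
  13747/2160 88171/14400 3493/540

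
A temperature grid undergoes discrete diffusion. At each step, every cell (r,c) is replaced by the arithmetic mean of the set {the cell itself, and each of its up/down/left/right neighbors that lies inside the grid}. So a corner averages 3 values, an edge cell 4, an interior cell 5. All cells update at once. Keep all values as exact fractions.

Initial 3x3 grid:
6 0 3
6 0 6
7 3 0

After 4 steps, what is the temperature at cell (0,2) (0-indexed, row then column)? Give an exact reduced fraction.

Step 1: cell (0,2) = 3
Step 2: cell (0,2) = 5/2
Step 3: cell (0,2) = 67/24
Step 4: cell (0,2) = 4103/1440
Full grid after step 4:
  7547/2160 61507/19200 4103/1440
  636013/172800 232331/72000 169421/57600
  95399/25920 292319/86400 2867/960

Answer: 4103/1440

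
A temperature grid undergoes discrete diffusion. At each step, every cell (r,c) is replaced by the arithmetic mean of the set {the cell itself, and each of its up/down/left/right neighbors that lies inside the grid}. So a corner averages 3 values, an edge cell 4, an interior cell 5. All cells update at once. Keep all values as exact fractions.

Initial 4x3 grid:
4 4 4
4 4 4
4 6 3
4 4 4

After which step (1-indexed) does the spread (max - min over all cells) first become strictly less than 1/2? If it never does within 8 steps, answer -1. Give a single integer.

Answer: 2

Derivation:
Step 1: max=9/2, min=11/3, spread=5/6
Step 2: max=437/100, min=47/12, spread=34/75
  -> spread < 1/2 first at step 2
Step 3: max=5131/1200, min=301/75, spread=21/80
Step 4: max=91507/21600, min=21733/5400, spread=61/288
Step 5: max=1132601/270000, min=1317857/324000, spread=206321/1620000
Step 6: max=108611839/25920000, min=79141573/19440000, spread=370769/3110400
Step 7: max=19468380503/4665600000, min=4768611707/1166400000, spread=5252449/62208000
Step 8: max=1166409748277/279936000000, min=286540614913/69984000000, spread=161978309/2239488000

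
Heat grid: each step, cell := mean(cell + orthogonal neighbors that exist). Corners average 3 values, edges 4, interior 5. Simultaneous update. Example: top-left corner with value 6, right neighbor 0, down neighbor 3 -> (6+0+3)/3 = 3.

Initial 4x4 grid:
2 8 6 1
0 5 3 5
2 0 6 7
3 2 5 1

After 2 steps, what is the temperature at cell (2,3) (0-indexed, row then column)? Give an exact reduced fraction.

Step 1: cell (2,3) = 19/4
Step 2: cell (2,3) = 1037/240
Full grid after step 2:
  65/18 977/240 75/16 25/6
  301/120 187/50 209/50 71/16
  53/24 283/100 409/100 1037/240
  73/36 17/6 109/30 151/36

Answer: 1037/240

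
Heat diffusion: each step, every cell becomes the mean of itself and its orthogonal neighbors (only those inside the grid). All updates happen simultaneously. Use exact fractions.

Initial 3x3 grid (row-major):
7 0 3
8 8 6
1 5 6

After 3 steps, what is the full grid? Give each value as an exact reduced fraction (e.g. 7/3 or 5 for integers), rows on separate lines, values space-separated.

After step 1:
  5 9/2 3
  6 27/5 23/4
  14/3 5 17/3
After step 2:
  31/6 179/40 53/12
  79/15 533/100 1189/240
  47/9 311/60 197/36
After step 3:
  1789/360 11633/2400 3323/720
  18887/3600 30251/6000 72623/14400
  2821/540 19087/3600 11239/2160

Answer: 1789/360 11633/2400 3323/720
18887/3600 30251/6000 72623/14400
2821/540 19087/3600 11239/2160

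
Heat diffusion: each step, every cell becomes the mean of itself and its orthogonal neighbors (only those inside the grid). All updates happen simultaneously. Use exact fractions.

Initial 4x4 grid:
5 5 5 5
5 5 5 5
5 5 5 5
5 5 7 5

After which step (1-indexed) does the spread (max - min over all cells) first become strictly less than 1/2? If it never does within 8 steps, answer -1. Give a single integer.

Step 1: max=17/3, min=5, spread=2/3
Step 2: max=331/60, min=5, spread=31/60
Step 3: max=2911/540, min=5, spread=211/540
  -> spread < 1/2 first at step 3
Step 4: max=286843/54000, min=5, spread=16843/54000
Step 5: max=2568643/486000, min=22579/4500, spread=130111/486000
Step 6: max=76542367/14580000, min=1357159/270000, spread=3255781/14580000
Step 7: max=2287353691/437400000, min=1361107/270000, spread=82360351/437400000
Step 8: max=68361316891/13122000000, min=245506441/48600000, spread=2074577821/13122000000

Answer: 3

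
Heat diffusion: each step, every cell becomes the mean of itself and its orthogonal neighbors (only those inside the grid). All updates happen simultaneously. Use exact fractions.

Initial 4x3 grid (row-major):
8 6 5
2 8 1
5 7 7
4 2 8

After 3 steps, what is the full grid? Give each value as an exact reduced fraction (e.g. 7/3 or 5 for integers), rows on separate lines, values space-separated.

After step 1:
  16/3 27/4 4
  23/4 24/5 21/4
  9/2 29/5 23/4
  11/3 21/4 17/3
After step 2:
  107/18 1253/240 16/3
  1223/240 567/100 99/20
  1183/240 261/50 337/60
  161/36 1223/240 50/9
After step 3:
  2927/540 79807/14400 3721/720
  38951/7200 7847/1500 2157/400
  35491/7200 15919/3000 2401/450
  5219/1080 73237/14400 11713/2160

Answer: 2927/540 79807/14400 3721/720
38951/7200 7847/1500 2157/400
35491/7200 15919/3000 2401/450
5219/1080 73237/14400 11713/2160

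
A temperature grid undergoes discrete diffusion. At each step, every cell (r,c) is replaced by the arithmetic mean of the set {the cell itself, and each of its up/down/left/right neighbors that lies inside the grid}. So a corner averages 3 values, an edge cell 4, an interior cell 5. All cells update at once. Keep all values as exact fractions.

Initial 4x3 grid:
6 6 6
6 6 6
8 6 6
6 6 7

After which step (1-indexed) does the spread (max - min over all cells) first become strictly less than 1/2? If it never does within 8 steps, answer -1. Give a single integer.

Step 1: max=20/3, min=6, spread=2/3
Step 2: max=391/60, min=6, spread=31/60
Step 3: max=13969/2160, min=289/48, spread=241/540
  -> spread < 1/2 first at step 3
Step 4: max=829763/129600, min=43751/7200, spread=8449/25920
Step 5: max=49590757/7776000, min=1317977/216000, spread=428717/1555200
Step 6: max=2960866943/466560000, min=39737819/6480000, spread=3989759/18662400
Step 7: max=177120028837/27993600000, min=1195811273/194400000, spread=196928221/1119744000
Step 8: max=10597324854383/1679616000000, min=35977533191/5832000000, spread=1886362363/13436928000

Answer: 3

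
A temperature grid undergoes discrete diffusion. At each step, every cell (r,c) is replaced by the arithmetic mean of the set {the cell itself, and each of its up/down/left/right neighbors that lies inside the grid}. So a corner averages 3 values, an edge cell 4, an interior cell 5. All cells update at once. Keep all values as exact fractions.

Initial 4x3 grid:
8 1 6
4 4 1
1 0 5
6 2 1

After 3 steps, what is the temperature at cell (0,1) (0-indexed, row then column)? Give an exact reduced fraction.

Step 1: cell (0,1) = 19/4
Step 2: cell (0,1) = 55/16
Step 3: cell (0,1) = 6067/1600
Full grid after step 3:
  1615/432 6067/1600 709/216
  6461/1800 3017/1000 22669/7200
  1133/400 1057/375 17569/7200
  2003/720 34913/14400 1351/540

Answer: 6067/1600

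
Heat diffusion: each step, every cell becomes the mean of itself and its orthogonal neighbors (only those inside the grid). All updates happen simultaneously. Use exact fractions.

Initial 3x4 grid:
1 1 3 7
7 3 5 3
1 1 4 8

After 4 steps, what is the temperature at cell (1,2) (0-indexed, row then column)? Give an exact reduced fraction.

Answer: 285221/72000

Derivation:
Step 1: cell (1,2) = 18/5
Step 2: cell (1,2) = 17/4
Step 3: cell (1,2) = 2291/600
Step 4: cell (1,2) = 285221/72000
Full grid after step 4:
  397/135 659/200 20261/5400 110933/25920
  21889/7200 12947/4000 285221/72000 747637/172800
  1451/480 16391/4800 56321/14400 12787/2880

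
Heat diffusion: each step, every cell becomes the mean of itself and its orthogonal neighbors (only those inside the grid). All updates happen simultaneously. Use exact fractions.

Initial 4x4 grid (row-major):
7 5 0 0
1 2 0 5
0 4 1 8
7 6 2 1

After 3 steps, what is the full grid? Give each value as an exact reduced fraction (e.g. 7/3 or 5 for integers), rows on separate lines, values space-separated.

Answer: 6749/2160 19511/7200 3323/1440 4771/2160
5459/1800 16679/6000 14497/6000 1861/720
1201/360 18017/6000 18043/6000 10781/3600
7691/2160 5113/1440 23437/7200 1469/432

Derivation:
After step 1:
  13/3 7/2 5/4 5/3
  5/2 12/5 8/5 13/4
  3 13/5 3 15/4
  13/3 19/4 5/2 11/3
After step 2:
  31/9 689/240 481/240 37/18
  367/120 63/25 23/10 77/30
  373/120 63/20 269/100 41/12
  145/36 851/240 167/48 119/36
After step 3:
  6749/2160 19511/7200 3323/1440 4771/2160
  5459/1800 16679/6000 14497/6000 1861/720
  1201/360 18017/6000 18043/6000 10781/3600
  7691/2160 5113/1440 23437/7200 1469/432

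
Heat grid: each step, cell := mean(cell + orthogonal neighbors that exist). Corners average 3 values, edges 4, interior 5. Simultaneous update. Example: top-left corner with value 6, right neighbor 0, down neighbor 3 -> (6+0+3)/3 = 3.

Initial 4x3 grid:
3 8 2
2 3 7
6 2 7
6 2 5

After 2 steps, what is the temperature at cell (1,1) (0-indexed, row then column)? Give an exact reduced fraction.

Answer: 413/100

Derivation:
Step 1: cell (1,1) = 22/5
Step 2: cell (1,1) = 413/100
Full grid after step 2:
  71/18 23/5 173/36
  487/120 413/100 301/60
  97/24 107/25 14/3
  149/36 205/48 41/9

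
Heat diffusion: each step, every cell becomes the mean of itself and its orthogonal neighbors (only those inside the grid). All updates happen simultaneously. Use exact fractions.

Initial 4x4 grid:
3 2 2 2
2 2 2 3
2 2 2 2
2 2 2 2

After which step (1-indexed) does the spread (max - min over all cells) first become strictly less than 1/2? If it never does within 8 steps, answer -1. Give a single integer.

Step 1: max=7/3, min=2, spread=1/3
  -> spread < 1/2 first at step 1
Step 2: max=41/18, min=2, spread=5/18
Step 3: max=4787/2160, min=2, spread=467/2160
Step 4: max=141257/64800, min=583/288, spread=5041/32400
Step 5: max=4230491/1944000, min=1274/625, spread=1339207/9720000
Step 6: max=126067769/58320000, min=13284023/6480000, spread=3255781/29160000
Step 7: max=3771057467/1749600000, min=80140817/38880000, spread=82360351/874800000
Step 8: max=112707489857/52488000000, min=804135809/388800000, spread=2074577821/26244000000

Answer: 1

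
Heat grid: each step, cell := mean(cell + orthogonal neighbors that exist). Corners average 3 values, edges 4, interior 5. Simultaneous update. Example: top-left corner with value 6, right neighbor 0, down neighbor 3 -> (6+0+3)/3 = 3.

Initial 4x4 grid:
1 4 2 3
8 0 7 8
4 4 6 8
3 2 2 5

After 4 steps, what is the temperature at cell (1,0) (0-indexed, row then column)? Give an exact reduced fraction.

Step 1: cell (1,0) = 13/4
Step 2: cell (1,0) = 127/30
Step 3: cell (1,0) = 12937/3600
Step 4: cell (1,0) = 411211/108000
Full grid after step 4:
  232169/64800 841877/216000 919157/216000 38887/8100
  411211/108000 701783/180000 207809/45000 1075067/216000
  132073/36000 24419/6000 18227/4000 24727/4800
  13229/3600 957/250 4049/900 106339/21600

Answer: 411211/108000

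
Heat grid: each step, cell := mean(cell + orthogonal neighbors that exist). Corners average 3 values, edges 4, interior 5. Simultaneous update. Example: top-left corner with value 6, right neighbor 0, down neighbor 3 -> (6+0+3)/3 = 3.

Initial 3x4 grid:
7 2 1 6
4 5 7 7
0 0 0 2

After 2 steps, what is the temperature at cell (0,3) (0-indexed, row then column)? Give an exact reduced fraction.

Answer: 85/18

Derivation:
Step 1: cell (0,3) = 14/3
Step 2: cell (0,3) = 85/18
Full grid after step 2:
  145/36 941/240 197/48 85/18
  199/60 83/25 387/100 103/24
  79/36 253/120 21/8 43/12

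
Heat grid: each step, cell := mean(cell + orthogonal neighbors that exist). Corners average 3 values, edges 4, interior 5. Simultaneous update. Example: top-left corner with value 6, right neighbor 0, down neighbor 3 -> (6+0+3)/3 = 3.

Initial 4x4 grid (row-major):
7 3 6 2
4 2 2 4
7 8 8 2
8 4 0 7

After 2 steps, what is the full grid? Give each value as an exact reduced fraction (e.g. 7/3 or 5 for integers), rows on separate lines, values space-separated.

After step 1:
  14/3 9/2 13/4 4
  5 19/5 22/5 5/2
  27/4 29/5 4 21/4
  19/3 5 19/4 3
After step 2:
  85/18 973/240 323/80 13/4
  1213/240 47/10 359/100 323/80
  1433/240 507/100 121/25 59/16
  217/36 1313/240 67/16 13/3

Answer: 85/18 973/240 323/80 13/4
1213/240 47/10 359/100 323/80
1433/240 507/100 121/25 59/16
217/36 1313/240 67/16 13/3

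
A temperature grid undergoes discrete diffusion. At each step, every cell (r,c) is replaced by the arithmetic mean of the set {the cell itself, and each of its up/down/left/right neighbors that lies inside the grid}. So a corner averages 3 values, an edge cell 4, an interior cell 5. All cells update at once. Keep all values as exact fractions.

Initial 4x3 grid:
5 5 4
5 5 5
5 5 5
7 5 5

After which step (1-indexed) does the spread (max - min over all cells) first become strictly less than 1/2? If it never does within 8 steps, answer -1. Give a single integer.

Step 1: max=17/3, min=14/3, spread=1
Step 2: max=50/9, min=85/18, spread=5/6
Step 3: max=581/108, min=1039/216, spread=41/72
Step 4: max=69017/12960, min=125383/25920, spread=4217/8640
  -> spread < 1/2 first at step 4
Step 5: max=4088617/777600, min=7600979/1555200, spread=38417/103680
Step 6: max=243638783/46656000, min=458725501/93312000, spread=1903471/6220800
Step 7: max=14522777257/2799360000, min=27692658239/5598720000, spread=18038617/74649600
Step 8: max=867491822963/167961600000, min=1668685256701/335923200000, spread=883978523/4478976000

Answer: 4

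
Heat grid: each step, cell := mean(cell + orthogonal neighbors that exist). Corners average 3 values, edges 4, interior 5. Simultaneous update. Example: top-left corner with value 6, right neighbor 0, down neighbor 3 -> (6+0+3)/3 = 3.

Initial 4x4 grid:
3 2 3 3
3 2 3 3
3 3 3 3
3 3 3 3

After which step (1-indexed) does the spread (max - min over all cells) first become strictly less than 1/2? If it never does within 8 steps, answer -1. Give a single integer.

Step 1: max=3, min=5/2, spread=1/2
Step 2: max=3, min=631/240, spread=89/240
  -> spread < 1/2 first at step 2
Step 3: max=3, min=361/135, spread=44/135
Step 4: max=1787/600, min=43723/16200, spread=2263/8100
Step 5: max=17791/6000, min=53047/19440, spread=7181/30375
Step 6: max=398149/135000, min=20048663/7290000, spread=1451383/7290000
Step 7: max=2379073/810000, min=605725817/218700000, spread=36623893/218700000
Step 8: max=118481621/40500000, min=18270323999/6561000000, spread=923698603/6561000000

Answer: 2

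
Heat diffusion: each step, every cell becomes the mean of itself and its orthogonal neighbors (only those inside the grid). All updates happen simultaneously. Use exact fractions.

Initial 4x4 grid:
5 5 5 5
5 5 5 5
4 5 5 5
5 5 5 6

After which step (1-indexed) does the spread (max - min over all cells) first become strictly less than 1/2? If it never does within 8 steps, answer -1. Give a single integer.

Step 1: max=16/3, min=14/3, spread=2/3
Step 2: max=95/18, min=569/120, spread=193/360
Step 3: max=1121/216, min=10423/2160, spread=787/2160
  -> spread < 1/2 first at step 3
Step 4: max=166639/32400, min=524597/108000, spread=92599/324000
Step 5: max=4965013/972000, min=15838253/3240000, spread=2135371/9720000
Step 6: max=148189993/29160000, min=29801429/6075000, spread=25715669/145800000
Step 7: max=885802859/174960000, min=14350106849/2916000000, spread=1239822403/8748000000
Step 8: max=132474121489/26244000000, min=215735776411/43740000000, spread=3790819553/32805000000

Answer: 3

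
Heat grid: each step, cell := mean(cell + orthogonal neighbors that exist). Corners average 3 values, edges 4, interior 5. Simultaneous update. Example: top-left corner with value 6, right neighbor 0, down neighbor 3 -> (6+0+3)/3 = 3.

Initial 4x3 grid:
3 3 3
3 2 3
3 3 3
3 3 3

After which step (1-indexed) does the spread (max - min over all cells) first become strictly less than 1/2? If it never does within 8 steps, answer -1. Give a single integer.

Answer: 1

Derivation:
Step 1: max=3, min=11/4, spread=1/4
  -> spread < 1/2 first at step 1
Step 2: max=3, min=277/100, spread=23/100
Step 3: max=1187/400, min=13589/4800, spread=131/960
Step 4: max=21209/7200, min=123049/43200, spread=841/8640
Step 5: max=4226627/1440000, min=49297949/17280000, spread=56863/691200
Step 6: max=37890457/12960000, min=445025659/155520000, spread=386393/6220800
Step 7: max=15131641187/5184000000, min=178230276869/62208000000, spread=26795339/497664000
Step 8: max=906033850333/311040000000, min=10713624285871/3732480000000, spread=254051069/5971968000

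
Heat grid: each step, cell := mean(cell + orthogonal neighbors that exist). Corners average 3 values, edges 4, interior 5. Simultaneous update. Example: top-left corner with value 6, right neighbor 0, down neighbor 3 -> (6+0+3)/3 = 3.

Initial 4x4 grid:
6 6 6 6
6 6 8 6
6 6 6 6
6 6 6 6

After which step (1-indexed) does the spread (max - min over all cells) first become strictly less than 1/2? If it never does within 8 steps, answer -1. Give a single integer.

Answer: 2

Derivation:
Step 1: max=13/2, min=6, spread=1/2
Step 2: max=161/25, min=6, spread=11/25
  -> spread < 1/2 first at step 2
Step 3: max=7567/1200, min=6, spread=367/1200
Step 4: max=33971/5400, min=1813/300, spread=1337/5400
Step 5: max=1013669/162000, min=54469/9000, spread=33227/162000
Step 6: max=30374327/4860000, min=328049/54000, spread=849917/4860000
Step 7: max=908514347/145800000, min=4928533/810000, spread=21378407/145800000
Step 8: max=27210462371/4374000000, min=1481688343/243000000, spread=540072197/4374000000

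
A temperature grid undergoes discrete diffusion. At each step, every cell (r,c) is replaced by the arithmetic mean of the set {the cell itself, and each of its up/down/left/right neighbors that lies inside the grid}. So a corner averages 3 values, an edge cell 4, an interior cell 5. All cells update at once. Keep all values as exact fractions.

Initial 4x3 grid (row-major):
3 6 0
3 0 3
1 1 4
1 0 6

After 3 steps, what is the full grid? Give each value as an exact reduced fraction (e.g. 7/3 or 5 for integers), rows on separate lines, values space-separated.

Answer: 971/360 3949/1600 961/360
4991/2400 4883/2000 5641/2400
13123/7200 1919/1000 18473/7200
3217/2160 311/150 5177/2160

Derivation:
After step 1:
  4 9/4 3
  7/4 13/5 7/4
  3/2 6/5 7/2
  2/3 2 10/3
After step 2:
  8/3 237/80 7/3
  197/80 191/100 217/80
  307/240 54/25 587/240
  25/18 9/5 53/18
After step 3:
  971/360 3949/1600 961/360
  4991/2400 4883/2000 5641/2400
  13123/7200 1919/1000 18473/7200
  3217/2160 311/150 5177/2160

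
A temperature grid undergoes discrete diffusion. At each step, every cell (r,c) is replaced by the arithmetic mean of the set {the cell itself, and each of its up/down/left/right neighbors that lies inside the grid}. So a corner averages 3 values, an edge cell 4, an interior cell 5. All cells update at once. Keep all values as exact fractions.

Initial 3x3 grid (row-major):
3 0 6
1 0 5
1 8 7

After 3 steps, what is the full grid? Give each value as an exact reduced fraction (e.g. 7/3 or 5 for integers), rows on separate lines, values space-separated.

Answer: 2269/1080 12667/4800 7483/2160
34601/14400 813/250 28613/7200
6653/2160 4523/1200 4919/1080

Derivation:
After step 1:
  4/3 9/4 11/3
  5/4 14/5 9/2
  10/3 4 20/3
After step 2:
  29/18 201/80 125/36
  523/240 74/25 529/120
  103/36 21/5 91/18
After step 3:
  2269/1080 12667/4800 7483/2160
  34601/14400 813/250 28613/7200
  6653/2160 4523/1200 4919/1080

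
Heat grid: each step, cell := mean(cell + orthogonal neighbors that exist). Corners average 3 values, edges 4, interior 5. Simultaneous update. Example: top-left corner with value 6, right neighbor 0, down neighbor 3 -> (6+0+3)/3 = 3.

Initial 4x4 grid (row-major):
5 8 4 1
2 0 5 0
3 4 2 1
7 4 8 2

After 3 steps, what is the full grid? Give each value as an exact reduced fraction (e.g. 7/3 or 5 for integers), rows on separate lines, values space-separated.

After step 1:
  5 17/4 9/2 5/3
  5/2 19/5 11/5 7/4
  4 13/5 4 5/4
  14/3 23/4 4 11/3
After step 2:
  47/12 351/80 757/240 95/36
  153/40 307/100 13/4 103/60
  413/120 403/100 281/100 8/3
  173/36 1021/240 209/48 107/36
After step 3:
  2911/720 8717/2400 967/288 5407/2160
  1069/300 297/80 16801/6000 1849/720
  3623/900 21127/6000 20533/6000 9149/3600
  9001/2160 31399/7200 25903/7200 1439/432

Answer: 2911/720 8717/2400 967/288 5407/2160
1069/300 297/80 16801/6000 1849/720
3623/900 21127/6000 20533/6000 9149/3600
9001/2160 31399/7200 25903/7200 1439/432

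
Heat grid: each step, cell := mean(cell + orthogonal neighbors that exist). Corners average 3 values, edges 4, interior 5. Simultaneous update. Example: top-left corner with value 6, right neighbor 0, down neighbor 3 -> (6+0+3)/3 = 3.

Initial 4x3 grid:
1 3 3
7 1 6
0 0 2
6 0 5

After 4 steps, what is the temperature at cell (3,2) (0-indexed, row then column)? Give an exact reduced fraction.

Answer: 65831/25920

Derivation:
Step 1: cell (3,2) = 7/3
Step 2: cell (3,2) = 25/9
Step 3: cell (3,2) = 1259/540
Step 4: cell (3,2) = 65831/25920
Full grid after step 4:
  1123/405 32333/10800 12607/4320
  59911/21600 95147/36000 14033/4800
  17221/7200 188369/72000 108901/43200
  21107/8640 400369/172800 65831/25920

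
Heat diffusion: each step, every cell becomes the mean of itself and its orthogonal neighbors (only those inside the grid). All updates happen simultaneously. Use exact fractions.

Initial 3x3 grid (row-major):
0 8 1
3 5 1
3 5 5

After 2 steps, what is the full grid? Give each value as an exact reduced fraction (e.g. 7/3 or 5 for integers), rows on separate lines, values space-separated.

Answer: 119/36 149/40 59/18
869/240 363/100 18/5
131/36 487/120 67/18

Derivation:
After step 1:
  11/3 7/2 10/3
  11/4 22/5 3
  11/3 9/2 11/3
After step 2:
  119/36 149/40 59/18
  869/240 363/100 18/5
  131/36 487/120 67/18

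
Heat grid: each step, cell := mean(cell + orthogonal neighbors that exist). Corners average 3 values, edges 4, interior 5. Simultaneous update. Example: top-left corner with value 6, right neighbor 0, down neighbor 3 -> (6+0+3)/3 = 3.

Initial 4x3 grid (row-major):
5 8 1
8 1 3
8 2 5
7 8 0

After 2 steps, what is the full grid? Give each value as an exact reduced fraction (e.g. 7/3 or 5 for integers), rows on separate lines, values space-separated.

Answer: 65/12 383/80 41/12
463/80 419/100 67/20
1453/240 111/25 53/15
109/18 421/80 133/36

Derivation:
After step 1:
  7 15/4 4
  11/2 22/5 5/2
  25/4 24/5 5/2
  23/3 17/4 13/3
After step 2:
  65/12 383/80 41/12
  463/80 419/100 67/20
  1453/240 111/25 53/15
  109/18 421/80 133/36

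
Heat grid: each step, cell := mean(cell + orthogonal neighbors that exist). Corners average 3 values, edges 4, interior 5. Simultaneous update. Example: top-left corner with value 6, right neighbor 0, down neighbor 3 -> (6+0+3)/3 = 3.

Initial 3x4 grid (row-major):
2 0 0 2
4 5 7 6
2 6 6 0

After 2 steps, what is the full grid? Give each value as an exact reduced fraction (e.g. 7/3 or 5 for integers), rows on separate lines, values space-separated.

After step 1:
  2 7/4 9/4 8/3
  13/4 22/5 24/5 15/4
  4 19/4 19/4 4
After step 2:
  7/3 13/5 43/15 26/9
  273/80 379/100 399/100 913/240
  4 179/40 183/40 25/6

Answer: 7/3 13/5 43/15 26/9
273/80 379/100 399/100 913/240
4 179/40 183/40 25/6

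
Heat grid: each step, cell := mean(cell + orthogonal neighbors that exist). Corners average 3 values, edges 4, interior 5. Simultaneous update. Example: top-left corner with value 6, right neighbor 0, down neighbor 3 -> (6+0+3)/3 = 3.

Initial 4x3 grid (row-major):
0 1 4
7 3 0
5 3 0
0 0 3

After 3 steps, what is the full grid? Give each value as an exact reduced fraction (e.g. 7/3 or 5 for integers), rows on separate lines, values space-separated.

Answer: 2999/1080 1691/720 4333/2160
205/72 2953/1200 565/288
1933/720 523/240 289/160
1213/540 2729/1440 121/80

Derivation:
After step 1:
  8/3 2 5/3
  15/4 14/5 7/4
  15/4 11/5 3/2
  5/3 3/2 1
After step 2:
  101/36 137/60 65/36
  389/120 5/2 463/240
  341/120 47/20 129/80
  83/36 191/120 4/3
After step 3:
  2999/1080 1691/720 4333/2160
  205/72 2953/1200 565/288
  1933/720 523/240 289/160
  1213/540 2729/1440 121/80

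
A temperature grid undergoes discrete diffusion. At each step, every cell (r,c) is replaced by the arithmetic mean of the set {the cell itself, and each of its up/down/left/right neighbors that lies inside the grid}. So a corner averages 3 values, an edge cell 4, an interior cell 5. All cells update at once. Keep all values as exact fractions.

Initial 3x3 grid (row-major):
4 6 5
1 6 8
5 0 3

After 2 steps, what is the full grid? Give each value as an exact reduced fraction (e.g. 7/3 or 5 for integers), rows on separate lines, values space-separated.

Answer: 155/36 389/80 205/36
52/15 449/100 197/40
19/6 401/120 38/9

Derivation:
After step 1:
  11/3 21/4 19/3
  4 21/5 11/2
  2 7/2 11/3
After step 2:
  155/36 389/80 205/36
  52/15 449/100 197/40
  19/6 401/120 38/9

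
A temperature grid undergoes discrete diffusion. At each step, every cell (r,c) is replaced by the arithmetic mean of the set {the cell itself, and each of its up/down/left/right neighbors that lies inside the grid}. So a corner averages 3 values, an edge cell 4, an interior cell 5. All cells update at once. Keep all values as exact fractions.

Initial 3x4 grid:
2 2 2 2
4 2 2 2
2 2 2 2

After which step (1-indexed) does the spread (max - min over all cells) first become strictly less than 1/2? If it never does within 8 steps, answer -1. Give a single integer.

Answer: 3

Derivation:
Step 1: max=8/3, min=2, spread=2/3
Step 2: max=307/120, min=2, spread=67/120
Step 3: max=2597/1080, min=2, spread=437/1080
  -> spread < 1/2 first at step 3
Step 4: max=1021531/432000, min=1009/500, spread=29951/86400
Step 5: max=8991821/3888000, min=6908/3375, spread=206761/777600
Step 6: max=3566595571/1555200000, min=5565671/2700000, spread=14430763/62208000
Step 7: max=211731741689/93312000000, min=449652727/216000000, spread=139854109/746496000
Step 8: max=12619911890251/5598720000000, min=40731228977/19440000000, spread=7114543559/44789760000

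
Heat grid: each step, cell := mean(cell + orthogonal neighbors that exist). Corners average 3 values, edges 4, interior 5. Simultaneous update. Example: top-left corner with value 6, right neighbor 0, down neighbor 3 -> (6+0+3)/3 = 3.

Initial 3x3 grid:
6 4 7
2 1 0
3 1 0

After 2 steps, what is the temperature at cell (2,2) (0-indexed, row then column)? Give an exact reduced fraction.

Step 1: cell (2,2) = 1/3
Step 2: cell (2,2) = 43/36
Full grid after step 2:
  23/6 413/120 61/18
  53/20 247/100 19/10
  25/12 311/240 43/36

Answer: 43/36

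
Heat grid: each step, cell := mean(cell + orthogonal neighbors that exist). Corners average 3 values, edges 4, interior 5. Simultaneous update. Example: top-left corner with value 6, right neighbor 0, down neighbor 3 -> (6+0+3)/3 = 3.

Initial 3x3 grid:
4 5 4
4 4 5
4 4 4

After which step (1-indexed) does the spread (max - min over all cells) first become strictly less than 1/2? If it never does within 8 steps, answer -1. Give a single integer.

Answer: 2

Derivation:
Step 1: max=14/3, min=4, spread=2/3
Step 2: max=353/80, min=4, spread=33/80
  -> spread < 1/2 first at step 2
Step 3: max=4757/1080, min=371/90, spread=61/216
Step 4: max=280639/64800, min=11161/2700, spread=511/2592
Step 5: max=16781933/3888000, min=150401/36000, spread=4309/31104
Step 6: max=1000503751/233280000, min=20371237/4860000, spread=36295/373248
Step 7: max=59872370597/13996800000, min=4909735831/1166400000, spread=305773/4478976
Step 8: max=3582546670159/839808000000, min=49198575497/11664000000, spread=2575951/53747712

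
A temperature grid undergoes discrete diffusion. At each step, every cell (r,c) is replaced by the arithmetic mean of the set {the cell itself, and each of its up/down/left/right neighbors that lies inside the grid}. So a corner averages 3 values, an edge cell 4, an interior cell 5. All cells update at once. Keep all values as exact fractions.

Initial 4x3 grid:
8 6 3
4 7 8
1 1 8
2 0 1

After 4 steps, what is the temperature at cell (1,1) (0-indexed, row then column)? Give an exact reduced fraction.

Step 1: cell (1,1) = 26/5
Step 2: cell (1,1) = 261/50
Step 3: cell (1,1) = 1813/375
Step 4: cell (1,1) = 215029/45000
Full grid after step 4:
  2073/400 1164067/216000 45047/8100
  19919/4500 215029/45000 535181/108000
  59411/18000 106261/30000 15883/4000
  6709/2700 99977/36000 33961/10800

Answer: 215029/45000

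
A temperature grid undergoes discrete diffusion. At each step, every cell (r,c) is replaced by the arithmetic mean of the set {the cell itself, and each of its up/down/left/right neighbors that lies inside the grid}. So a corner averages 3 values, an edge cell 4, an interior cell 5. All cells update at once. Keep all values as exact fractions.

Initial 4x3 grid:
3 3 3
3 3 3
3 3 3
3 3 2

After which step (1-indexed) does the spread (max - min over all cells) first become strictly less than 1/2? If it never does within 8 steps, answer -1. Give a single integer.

Step 1: max=3, min=8/3, spread=1/3
  -> spread < 1/2 first at step 1
Step 2: max=3, min=49/18, spread=5/18
Step 3: max=3, min=607/216, spread=41/216
Step 4: max=3, min=73543/25920, spread=4217/25920
Step 5: max=21521/7200, min=4456451/1555200, spread=38417/311040
Step 6: max=429403/144000, min=268735789/93312000, spread=1903471/18662400
Step 7: max=12844241/4320000, min=16195170911/5598720000, spread=18038617/223948800
Step 8: max=1153473241/388800000, min=974501417149/335923200000, spread=883978523/13436928000

Answer: 1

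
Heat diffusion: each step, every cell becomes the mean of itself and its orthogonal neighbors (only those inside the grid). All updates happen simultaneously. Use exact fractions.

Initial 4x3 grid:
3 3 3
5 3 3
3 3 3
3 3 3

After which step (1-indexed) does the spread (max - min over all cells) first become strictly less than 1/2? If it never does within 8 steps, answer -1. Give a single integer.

Answer: 3

Derivation:
Step 1: max=11/3, min=3, spread=2/3
Step 2: max=211/60, min=3, spread=31/60
Step 3: max=1831/540, min=3, spread=211/540
  -> spread < 1/2 first at step 3
Step 4: max=178897/54000, min=2747/900, spread=14077/54000
Step 5: max=1598407/486000, min=165683/54000, spread=5363/24300
Step 6: max=47480809/14580000, min=92869/30000, spread=93859/583200
Step 7: max=2834674481/874800000, min=151136467/48600000, spread=4568723/34992000
Step 8: max=169244435629/52488000000, min=4555618889/1458000000, spread=8387449/83980800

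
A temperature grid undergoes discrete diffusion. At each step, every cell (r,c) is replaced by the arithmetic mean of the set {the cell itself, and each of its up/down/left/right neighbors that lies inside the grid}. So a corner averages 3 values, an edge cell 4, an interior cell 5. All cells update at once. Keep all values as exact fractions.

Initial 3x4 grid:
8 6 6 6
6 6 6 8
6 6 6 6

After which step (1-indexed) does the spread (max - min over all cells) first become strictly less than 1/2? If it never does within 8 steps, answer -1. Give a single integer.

Answer: 3

Derivation:
Step 1: max=20/3, min=6, spread=2/3
Step 2: max=787/120, min=6, spread=67/120
Step 3: max=3481/540, min=443/72, spread=317/1080
  -> spread < 1/2 first at step 3
Step 4: max=2761051/432000, min=37123/6000, spread=17639/86400
Step 5: max=24804641/3888000, min=8066087/1296000, spread=30319/194400
Step 6: max=1482632959/233280000, min=485986853/77760000, spread=61681/583200
Step 7: max=88860626981/13996800000, min=360478567/57600000, spread=1580419/17496000
Step 8: max=5322254194879/839808000000, min=1755264014293/279936000000, spread=7057769/104976000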